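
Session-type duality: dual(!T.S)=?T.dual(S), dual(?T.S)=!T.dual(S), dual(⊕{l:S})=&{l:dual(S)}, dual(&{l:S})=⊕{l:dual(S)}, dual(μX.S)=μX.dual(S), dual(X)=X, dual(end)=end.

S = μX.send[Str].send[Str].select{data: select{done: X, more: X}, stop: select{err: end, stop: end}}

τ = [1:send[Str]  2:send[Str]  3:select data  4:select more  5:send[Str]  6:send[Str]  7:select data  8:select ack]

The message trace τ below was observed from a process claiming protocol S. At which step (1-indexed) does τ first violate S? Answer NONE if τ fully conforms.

step 1: send[Str]  ✓  now at send[Str].select{data: select{done: μX.…, more: μX.…}, stop: select{err: end, stop: end}}
step 2: send[Str]  ✓  now at select{data: select{done: μX.…, more: μX.…}, stop: select{err: end, stop: end}}
step 3: select data  ✓  now at select{done: μX.…, more: μX.…}
step 4: select more  ✓  now at μX.…
step 5: send[Str]  ✓  now at send[Str].select{data: select{done: μX.…, more: μX.…}, stop: select{err: end, stop: end}}
step 6: send[Str]  ✓  now at select{data: select{done: μX.…, more: μX.…}, stop: select{err: end, stop: end}}
step 7: select data  ✓  now at select{done: μX.…, more: μX.…}
step 8: got select ack, protocol expects select done or select more  ✗

8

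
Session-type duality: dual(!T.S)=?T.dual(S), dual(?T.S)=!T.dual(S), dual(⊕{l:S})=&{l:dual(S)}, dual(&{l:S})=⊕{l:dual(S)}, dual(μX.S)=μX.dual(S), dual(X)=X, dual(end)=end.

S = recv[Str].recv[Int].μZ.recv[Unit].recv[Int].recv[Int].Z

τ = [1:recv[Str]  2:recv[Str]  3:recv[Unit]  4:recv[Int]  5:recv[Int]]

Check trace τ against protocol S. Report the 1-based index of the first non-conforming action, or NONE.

[1] recv[Str]  ✓  cont: recv[Int].μZ.…
[2] got recv[Str], protocol expects recv[Int]  ✗

2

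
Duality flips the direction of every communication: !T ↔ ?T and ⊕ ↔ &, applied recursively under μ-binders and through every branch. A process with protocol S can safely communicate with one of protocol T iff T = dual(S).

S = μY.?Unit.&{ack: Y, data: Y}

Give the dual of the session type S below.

μY.!Unit.⊕{ack: Y, data: Y}

μY → μY  (μ self-dual)
  ?Unit → !Unit
    &{ack,data} → ⊕{ack,data}  (offer→select)
      • ack:
        Y self-dual
      • data:
        Y self-dual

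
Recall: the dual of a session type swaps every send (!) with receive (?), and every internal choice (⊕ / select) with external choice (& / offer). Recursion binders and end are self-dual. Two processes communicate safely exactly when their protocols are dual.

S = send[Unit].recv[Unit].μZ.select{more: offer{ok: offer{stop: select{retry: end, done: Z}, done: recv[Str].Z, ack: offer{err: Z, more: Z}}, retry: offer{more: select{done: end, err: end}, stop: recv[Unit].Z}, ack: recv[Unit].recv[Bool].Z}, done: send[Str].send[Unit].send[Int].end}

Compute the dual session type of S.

recv[Unit].send[Unit].μZ.offer{more: select{ok: select{stop: offer{retry: end, done: Z}, done: send[Str].Z, ack: select{err: Z, more: Z}}, retry: select{more: offer{done: end, err: end}, stop: send[Unit].Z}, ack: send[Unit].send[Bool].Z}, done: recv[Str].recv[Unit].recv[Int].end}

send[Unit] ↦ recv[Unit]
  recv[Unit] ↦ send[Unit]
    μZ ↦ μZ  (rec unchanged)
      select{more,done} ↦ offer{more,done}  (⊕→&)
        • more:
          offer{ok,retry,ack} ↦ select{ok,retry,ack}  (offer→select)
            • ok:
              offer{stop,done,ack} ↦ select{stop,done,ack}  (offer→select)
                • stop:
                  select{retry,done} ↦ offer{retry,done}  (⊕→&)
                    • retry:
                      end self-dual
                    • done:
                      Z self-dual
                • done:
                  recv[Str] ↦ send[Str]
                    Z self-dual
                • ack:
                  offer{err,more} ↦ select{err,more}  (offer→select)
                    • err:
                      Z self-dual
                    • more:
                      Z self-dual
            • retry:
              offer{more,stop} ↦ select{more,stop}  (offer→select)
                • more:
                  select{done,err} ↦ offer{done,err}  (⊕→&)
                    • done:
                      end self-dual
                    • err:
                      end self-dual
                • stop:
                  recv[Unit] ↦ send[Unit]
                    Z self-dual
            • ack:
              recv[Unit] ↦ send[Unit]
                recv[Bool] ↦ send[Bool]
                  Z self-dual
        • done:
          send[Str] ↦ recv[Str]
            send[Unit] ↦ recv[Unit]
              send[Int] ↦ recv[Int]
                end self-dual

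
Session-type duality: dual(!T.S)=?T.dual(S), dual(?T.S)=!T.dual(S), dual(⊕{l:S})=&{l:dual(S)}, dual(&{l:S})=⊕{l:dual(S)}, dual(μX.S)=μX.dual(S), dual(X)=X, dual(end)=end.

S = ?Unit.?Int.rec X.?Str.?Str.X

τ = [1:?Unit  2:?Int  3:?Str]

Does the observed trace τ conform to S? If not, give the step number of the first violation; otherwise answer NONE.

NONE

step 1: ?Unit  ok  state: ?Int.rec X.…
step 2: ?Int  ok  state: rec X.…
step 3: ?Str  ok  state: ?Str.rec X.…
τ conforms to S (length 3)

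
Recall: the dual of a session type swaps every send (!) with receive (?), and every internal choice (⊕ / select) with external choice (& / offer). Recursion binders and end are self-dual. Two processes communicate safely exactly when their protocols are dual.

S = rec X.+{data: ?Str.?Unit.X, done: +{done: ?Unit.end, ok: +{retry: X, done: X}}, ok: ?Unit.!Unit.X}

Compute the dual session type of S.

rec X ↦ rec X  (binder kept)
  +{data,done,ok} ↦ &{data,done,ok}  (internal→external)
    case data:
      ?Str ↦ !Str
        ?Unit ↦ !Unit
          X self-dual
    case done:
      +{done,ok} ↦ &{done,ok}  (internal→external)
        case done:
          ?Unit ↦ !Unit
            end self-dual
        case ok:
          +{retry,done} ↦ &{retry,done}  (internal→external)
            case retry:
              X self-dual
            case done:
              X self-dual
    case ok:
      ?Unit ↦ !Unit
        !Unit ↦ ?Unit
          X self-dual

rec X.&{data: !Str.!Unit.X, done: &{done: !Unit.end, ok: &{retry: X, done: X}}, ok: !Unit.?Unit.X}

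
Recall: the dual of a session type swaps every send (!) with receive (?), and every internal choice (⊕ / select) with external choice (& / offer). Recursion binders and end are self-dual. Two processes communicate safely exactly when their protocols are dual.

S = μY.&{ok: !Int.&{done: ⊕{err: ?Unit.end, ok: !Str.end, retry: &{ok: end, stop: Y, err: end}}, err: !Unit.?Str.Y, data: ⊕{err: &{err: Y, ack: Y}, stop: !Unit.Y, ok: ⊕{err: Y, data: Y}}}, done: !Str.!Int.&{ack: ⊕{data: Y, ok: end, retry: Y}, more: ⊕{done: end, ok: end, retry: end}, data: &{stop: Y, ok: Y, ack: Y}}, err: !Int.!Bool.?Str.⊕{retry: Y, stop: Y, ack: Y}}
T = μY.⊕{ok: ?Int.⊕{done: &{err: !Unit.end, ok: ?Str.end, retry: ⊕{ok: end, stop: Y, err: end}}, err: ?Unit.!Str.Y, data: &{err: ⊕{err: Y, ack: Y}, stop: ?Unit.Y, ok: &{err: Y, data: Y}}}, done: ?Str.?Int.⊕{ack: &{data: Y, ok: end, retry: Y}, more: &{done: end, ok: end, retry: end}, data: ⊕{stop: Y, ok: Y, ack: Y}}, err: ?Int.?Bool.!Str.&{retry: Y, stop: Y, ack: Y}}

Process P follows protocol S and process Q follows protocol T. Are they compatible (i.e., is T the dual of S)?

YES

μY vs μY  ✓ (binder kept)
  &{ok,done,err} vs ⊕{ok,done,err}  ✓ labels match
    • ok:
      !Int vs ?Int  ✓
        &{done,err,data} vs ⊕{done,err,data}  ✓ labels match
          • done:
            ⊕{err,ok,retry} vs &{err,ok,retry}  ✓ labels match
              • err:
                ?Unit vs !Unit  ✓
                  end vs end  ✓
              • ok:
                !Str vs ?Str  ✓
                  end vs end  ✓
              • retry:
                &{ok,stop,err} vs ⊕{ok,stop,err}  ✓ labels match
                  • ok:
                    end vs end  ✓
                  • stop:
                    Y vs Y  ✓
                  • err:
                    end vs end  ✓
          • err:
            !Unit vs ?Unit  ✓
              ?Str vs !Str  ✓
                Y vs Y  ✓
          • data:
            ⊕{err,stop,ok} vs &{err,stop,ok}  ✓ labels match
              • err:
                &{err,ack} vs ⊕{err,ack}  ✓ labels match
                  • err:
                    Y vs Y  ✓
                  • ack:
                    Y vs Y  ✓
              • stop:
                !Unit vs ?Unit  ✓
                  Y vs Y  ✓
              • ok:
                ⊕{err,data} vs &{err,data}  ✓ labels match
                  • err:
                    Y vs Y  ✓
                  • data:
                    Y vs Y  ✓
    • done:
      !Str vs ?Str  ✓
        !Int vs ?Int  ✓
          &{ack,more,data} vs ⊕{ack,more,data}  ✓ labels match
            • ack:
              ⊕{data,ok,retry} vs &{data,ok,retry}  ✓ labels match
                • data:
                  Y vs Y  ✓
                • ok:
                  end vs end  ✓
                • retry:
                  Y vs Y  ✓
            • more:
              ⊕{done,ok,retry} vs &{done,ok,retry}  ✓ labels match
                • done:
                  end vs end  ✓
                • ok:
                  end vs end  ✓
                • retry:
                  end vs end  ✓
            • data:
              &{stop,ok,ack} vs ⊕{stop,ok,ack}  ✓ labels match
                • stop:
                  Y vs Y  ✓
                • ok:
                  Y vs Y  ✓
                • ack:
                  Y vs Y  ✓
    • err:
      !Int vs ?Int  ✓
        !Bool vs ?Bool  ✓
          ?Str vs !Str  ✓
            ⊕{retry,stop,ack} vs &{retry,stop,ack}  ✓ labels match
              • retry:
                Y vs Y  ✓
              • stop:
                Y vs Y  ✓
              • ack:
                Y vs Y  ✓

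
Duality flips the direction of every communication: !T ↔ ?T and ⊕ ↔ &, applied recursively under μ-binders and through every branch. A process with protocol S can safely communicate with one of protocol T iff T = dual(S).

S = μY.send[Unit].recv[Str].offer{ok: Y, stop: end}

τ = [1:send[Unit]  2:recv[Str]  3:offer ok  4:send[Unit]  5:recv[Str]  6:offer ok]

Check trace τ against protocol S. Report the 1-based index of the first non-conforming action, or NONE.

[1] send[Unit]  match  residual = recv[Str].offer{ok: μY.…, stop: end}
[2] recv[Str]  match  residual = offer{ok: μY.…, stop: end}
[3] offer ok  match  residual = μY.…
[4] send[Unit]  match  residual = recv[Str].offer{ok: μY.…, stop: end}
[5] recv[Str]  match  residual = offer{ok: μY.…, stop: end}
[6] offer ok  match  residual = μY.…
trace exhausted — no violation

NONE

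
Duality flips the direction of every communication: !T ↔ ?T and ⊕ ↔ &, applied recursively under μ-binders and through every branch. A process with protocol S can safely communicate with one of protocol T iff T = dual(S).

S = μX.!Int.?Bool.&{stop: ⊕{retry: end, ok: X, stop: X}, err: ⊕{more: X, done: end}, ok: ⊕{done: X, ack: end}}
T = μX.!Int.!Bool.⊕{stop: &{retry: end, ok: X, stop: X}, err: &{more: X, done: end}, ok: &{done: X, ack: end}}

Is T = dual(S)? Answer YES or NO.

NO

μX | μX  ok (rec unchanged)
  !Int | !Int  ✗ same direction on both sides — not dual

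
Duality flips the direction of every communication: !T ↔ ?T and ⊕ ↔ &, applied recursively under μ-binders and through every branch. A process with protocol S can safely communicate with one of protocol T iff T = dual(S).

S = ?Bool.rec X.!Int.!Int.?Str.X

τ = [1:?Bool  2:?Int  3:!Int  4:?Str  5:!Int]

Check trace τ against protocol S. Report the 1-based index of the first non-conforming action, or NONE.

2

[1] ?Bool  ok  now at rec X.…
[2] got ?Int, protocol expects !Int  ✗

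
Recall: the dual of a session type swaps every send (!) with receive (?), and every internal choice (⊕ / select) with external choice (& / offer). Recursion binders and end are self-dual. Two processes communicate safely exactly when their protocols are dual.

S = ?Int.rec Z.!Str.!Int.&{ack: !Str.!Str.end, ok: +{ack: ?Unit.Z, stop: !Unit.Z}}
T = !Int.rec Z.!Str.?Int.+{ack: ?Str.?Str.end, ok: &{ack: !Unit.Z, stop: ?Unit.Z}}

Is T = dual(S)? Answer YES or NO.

?Int ‖ !Int  match
  rec Z ‖ rec Z  match (rec unchanged)
    !Str ‖ !Str  ✗ same direction on both sides — not dual

NO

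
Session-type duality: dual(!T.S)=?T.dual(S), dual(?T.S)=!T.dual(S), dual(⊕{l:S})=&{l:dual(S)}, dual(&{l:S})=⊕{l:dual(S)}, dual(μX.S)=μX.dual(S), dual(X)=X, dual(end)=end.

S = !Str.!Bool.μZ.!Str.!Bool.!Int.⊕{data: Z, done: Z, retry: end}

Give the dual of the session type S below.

?Str.?Bool.μZ.?Str.?Bool.?Int.&{data: Z, done: Z, retry: end}

!Str → ?Str
  !Bool → ?Bool
    μZ → μZ  (μ self-dual)
      !Str → ?Str
        !Bool → ?Bool
          !Int → ?Int
            ⊕{data,done,retry} → &{data,done,retry}  (internal→external)
              • data:
                dual(Z) = Z
              • done:
                dual(Z) = Z
              • retry:
                dual(end) = end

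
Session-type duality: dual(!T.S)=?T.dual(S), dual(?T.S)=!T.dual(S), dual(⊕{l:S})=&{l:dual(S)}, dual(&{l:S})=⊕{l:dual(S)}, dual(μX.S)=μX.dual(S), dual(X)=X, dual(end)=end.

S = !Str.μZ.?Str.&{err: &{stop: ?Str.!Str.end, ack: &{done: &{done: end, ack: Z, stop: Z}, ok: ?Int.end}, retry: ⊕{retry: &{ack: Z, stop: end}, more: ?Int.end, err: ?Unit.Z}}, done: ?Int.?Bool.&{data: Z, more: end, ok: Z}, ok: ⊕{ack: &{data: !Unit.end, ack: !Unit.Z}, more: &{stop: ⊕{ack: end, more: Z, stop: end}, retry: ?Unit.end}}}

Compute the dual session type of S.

?Str.μZ.!Str.⊕{err: ⊕{stop: !Str.?Str.end, ack: ⊕{done: ⊕{done: end, ack: Z, stop: Z}, ok: !Int.end}, retry: &{retry: ⊕{ack: Z, stop: end}, more: !Int.end, err: !Unit.Z}}, done: !Int.!Bool.⊕{data: Z, more: end, ok: Z}, ok: &{ack: ⊕{data: ?Unit.end, ack: ?Unit.Z}, more: ⊕{stop: &{ack: end, more: Z, stop: end}, retry: !Unit.end}}}

!Str → ?Str
  μZ → μZ  (binder kept)
    ?Str → !Str
      &{err,done,ok} → ⊕{err,done,ok}  (offer→select)
        case err:
          &{stop,ack,retry} → ⊕{stop,ack,retry}  (offer→select)
            case stop:
              ?Str → !Str
                !Str → ?Str
                  end ↦ end
            case ack:
              &{done,ok} → ⊕{done,ok}  (offer→select)
                case done:
                  &{done,ack,stop} → ⊕{done,ack,stop}  (offer→select)
                    case done:
                      end ↦ end
                    case ack:
                      Z ↦ Z
                    case stop:
                      Z ↦ Z
                case ok:
                  ?Int → !Int
                    end ↦ end
            case retry:
              ⊕{retry,more,err} → &{retry,more,err}  (internal→external)
                case retry:
                  &{ack,stop} → ⊕{ack,stop}  (offer→select)
                    case ack:
                      Z ↦ Z
                    case stop:
                      end ↦ end
                case more:
                  ?Int → !Int
                    end ↦ end
                case err:
                  ?Unit → !Unit
                    Z ↦ Z
        case done:
          ?Int → !Int
            ?Bool → !Bool
              &{data,more,ok} → ⊕{data,more,ok}  (offer→select)
                case data:
                  Z ↦ Z
                case more:
                  end ↦ end
                case ok:
                  Z ↦ Z
        case ok:
          ⊕{ack,more} → &{ack,more}  (internal→external)
            case ack:
              &{data,ack} → ⊕{data,ack}  (offer→select)
                case data:
                  !Unit → ?Unit
                    end ↦ end
                case ack:
                  !Unit → ?Unit
                    Z ↦ Z
            case more:
              &{stop,retry} → ⊕{stop,retry}  (offer→select)
                case stop:
                  ⊕{ack,more,stop} → &{ack,more,stop}  (internal→external)
                    case ack:
                      end ↦ end
                    case more:
                      Z ↦ Z
                    case stop:
                      end ↦ end
                case retry:
                  ?Unit → !Unit
                    end ↦ end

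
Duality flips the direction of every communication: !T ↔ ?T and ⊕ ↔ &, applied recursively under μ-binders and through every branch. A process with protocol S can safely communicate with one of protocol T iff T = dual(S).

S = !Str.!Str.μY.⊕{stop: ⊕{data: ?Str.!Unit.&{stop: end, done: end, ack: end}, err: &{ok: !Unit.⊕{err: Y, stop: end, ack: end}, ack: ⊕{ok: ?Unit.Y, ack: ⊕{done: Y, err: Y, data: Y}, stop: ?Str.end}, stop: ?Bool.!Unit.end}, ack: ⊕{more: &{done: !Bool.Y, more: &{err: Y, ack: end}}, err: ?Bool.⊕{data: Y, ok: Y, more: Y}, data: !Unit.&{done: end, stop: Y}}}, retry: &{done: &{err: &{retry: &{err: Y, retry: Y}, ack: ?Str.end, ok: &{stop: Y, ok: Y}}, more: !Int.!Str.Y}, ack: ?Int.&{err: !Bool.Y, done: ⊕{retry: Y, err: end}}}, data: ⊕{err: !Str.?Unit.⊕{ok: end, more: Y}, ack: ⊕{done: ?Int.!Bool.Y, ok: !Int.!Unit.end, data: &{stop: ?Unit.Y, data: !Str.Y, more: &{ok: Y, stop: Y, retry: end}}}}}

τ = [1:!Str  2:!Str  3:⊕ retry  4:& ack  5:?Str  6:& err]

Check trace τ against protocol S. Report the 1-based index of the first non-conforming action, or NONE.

5

@1 !Str  match  cont: !Str.μY.…
@2 !Str  match  cont: μY.…
@3 ⊕ retry  match  cont: &{done: &{err: &{retry: &{err: μY.…, retry: μY.…}, ack: ?Str.end, ok: &{stop: μY.…, ok: μY.…}}, more: !Int.!Str.μY.…}, ack: ?Int.&{err: !Bool.μY.…, done: ⊕{retry: μY.…, err: end}}}
@4 & ack  match  cont: ?Int.&{err: !Bool.μY.…, done: ⊕{retry: μY.…, err: end}}
@5 got ?Str, protocol expects ?Int  ✗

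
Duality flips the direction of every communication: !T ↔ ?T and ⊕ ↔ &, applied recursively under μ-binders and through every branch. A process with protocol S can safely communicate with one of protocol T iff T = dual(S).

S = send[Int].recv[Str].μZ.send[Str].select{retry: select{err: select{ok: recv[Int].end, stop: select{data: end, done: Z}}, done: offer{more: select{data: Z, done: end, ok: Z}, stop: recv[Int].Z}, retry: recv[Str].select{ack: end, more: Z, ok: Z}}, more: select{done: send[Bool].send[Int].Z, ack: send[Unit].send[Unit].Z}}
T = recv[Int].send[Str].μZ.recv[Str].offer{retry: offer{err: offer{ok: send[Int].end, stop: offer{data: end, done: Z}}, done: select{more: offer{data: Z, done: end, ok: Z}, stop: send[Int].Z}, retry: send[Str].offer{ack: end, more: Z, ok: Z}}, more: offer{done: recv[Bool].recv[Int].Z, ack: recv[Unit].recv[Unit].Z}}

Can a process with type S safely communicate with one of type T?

YES

send[Int] | recv[Int]  ✓
  recv[Str] | send[Str]  ✓
    μZ | μZ  ✓ (rec unchanged)
      send[Str] | recv[Str]  ✓
        select{retry,more} | offer{retry,more}  ✓ same labels
          case retry:
            select{err,done,retry} | offer{err,done,retry}  ✓ same labels
              case err:
                select{ok,stop} | offer{ok,stop}  ✓ same labels
                  case ok:
                    recv[Int] | send[Int]  ✓
                      end | end  ✓
                  case stop:
                    select{data,done} | offer{data,done}  ✓ same labels
                      case data:
                        end | end  ✓
                      case done:
                        Z | Z  ✓
              case done:
                offer{more,stop} | select{more,stop}  ✓ same labels
                  case more:
                    select{data,done,ok} | offer{data,done,ok}  ✓ same labels
                      case data:
                        Z | Z  ✓
                      case done:
                        end | end  ✓
                      case ok:
                        Z | Z  ✓
                  case stop:
                    recv[Int] | send[Int]  ✓
                      Z | Z  ✓
              case retry:
                recv[Str] | send[Str]  ✓
                  select{ack,more,ok} | offer{ack,more,ok}  ✓ same labels
                    case ack:
                      end | end  ✓
                    case more:
                      Z | Z  ✓
                    case ok:
                      Z | Z  ✓
          case more:
            select{done,ack} | offer{done,ack}  ✓ same labels
              case done:
                send[Bool] | recv[Bool]  ✓
                  send[Int] | recv[Int]  ✓
                    Z | Z  ✓
              case ack:
                send[Unit] | recv[Unit]  ✓
                  send[Unit] | recv[Unit]  ✓
                    Z | Z  ✓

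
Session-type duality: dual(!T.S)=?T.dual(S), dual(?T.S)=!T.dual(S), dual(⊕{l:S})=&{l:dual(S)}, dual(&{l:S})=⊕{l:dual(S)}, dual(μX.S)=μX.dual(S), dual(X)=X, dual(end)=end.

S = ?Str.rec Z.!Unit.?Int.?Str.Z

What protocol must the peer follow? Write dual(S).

!Str.rec Z.?Unit.!Int.!Str.Z

?Str = !Str
  rec Z = rec Z  (rec unchanged)
    !Unit = ?Unit
      ?Int = !Int
        ?Str = !Str
          Z ↦ Z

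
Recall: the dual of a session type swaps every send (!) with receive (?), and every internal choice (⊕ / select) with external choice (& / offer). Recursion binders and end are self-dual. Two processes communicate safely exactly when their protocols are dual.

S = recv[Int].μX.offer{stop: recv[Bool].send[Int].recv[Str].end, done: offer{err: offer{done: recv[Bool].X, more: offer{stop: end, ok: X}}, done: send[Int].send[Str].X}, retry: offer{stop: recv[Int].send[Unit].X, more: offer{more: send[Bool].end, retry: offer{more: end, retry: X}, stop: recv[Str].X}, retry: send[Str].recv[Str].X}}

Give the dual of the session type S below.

recv[Int] → send[Int]
  μX → μX  (μ self-dual)
    offer{stop,done,retry} → select{stop,done,retry}  (&→⊕)
      case stop:
        recv[Bool] → send[Bool]
          send[Int] → recv[Int]
            recv[Str] → send[Str]
              dual(end) = end
      case done:
        offer{err,done} → select{err,done}  (&→⊕)
          case err:
            offer{done,more} → select{done,more}  (&→⊕)
              case done:
                recv[Bool] → send[Bool]
                  dual(X) = X
              case more:
                offer{stop,ok} → select{stop,ok}  (&→⊕)
                  case stop:
                    dual(end) = end
                  case ok:
                    dual(X) = X
          case done:
            send[Int] → recv[Int]
              send[Str] → recv[Str]
                dual(X) = X
      case retry:
        offer{stop,more,retry} → select{stop,more,retry}  (&→⊕)
          case stop:
            recv[Int] → send[Int]
              send[Unit] → recv[Unit]
                dual(X) = X
          case more:
            offer{more,retry,stop} → select{more,retry,stop}  (&→⊕)
              case more:
                send[Bool] → recv[Bool]
                  dual(end) = end
              case retry:
                offer{more,retry} → select{more,retry}  (&→⊕)
                  case more:
                    dual(end) = end
                  case retry:
                    dual(X) = X
              case stop:
                recv[Str] → send[Str]
                  dual(X) = X
          case retry:
            send[Str] → recv[Str]
              recv[Str] → send[Str]
                dual(X) = X

send[Int].μX.select{stop: send[Bool].recv[Int].send[Str].end, done: select{err: select{done: send[Bool].X, more: select{stop: end, ok: X}}, done: recv[Int].recv[Str].X}, retry: select{stop: send[Int].recv[Unit].X, more: select{more: recv[Bool].end, retry: select{more: end, retry: X}, stop: send[Str].X}, retry: recv[Str].send[Str].X}}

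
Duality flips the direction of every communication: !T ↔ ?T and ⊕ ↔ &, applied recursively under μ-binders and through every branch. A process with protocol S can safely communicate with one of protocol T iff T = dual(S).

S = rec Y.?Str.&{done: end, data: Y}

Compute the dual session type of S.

rec Y.!Str.+{done: end, data: Y}

rec Y = rec Y  (μ self-dual)
  ?Str = !Str
    &{done,data} = +{done,data}  (external→internal)
      case done:
        dual(end) = end
      case data:
        dual(Y) = Y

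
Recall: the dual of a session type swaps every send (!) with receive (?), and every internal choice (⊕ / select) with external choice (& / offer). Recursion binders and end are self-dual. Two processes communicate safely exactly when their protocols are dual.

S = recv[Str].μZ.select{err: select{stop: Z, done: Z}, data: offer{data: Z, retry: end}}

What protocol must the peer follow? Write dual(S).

recv[Str] = send[Str]
  μZ = μZ  (binder kept)
    select{err,data} = offer{err,data}  (⊕→&)
      • err:
        select{stop,done} = offer{stop,done}  (⊕→&)
          • stop:
            dual(Z) = Z
          • done:
            dual(Z) = Z
      • data:
        offer{data,retry} = select{data,retry}  (&→⊕)
          • data:
            dual(Z) = Z
          • retry:
            dual(end) = end

send[Str].μZ.offer{err: offer{stop: Z, done: Z}, data: select{data: Z, retry: end}}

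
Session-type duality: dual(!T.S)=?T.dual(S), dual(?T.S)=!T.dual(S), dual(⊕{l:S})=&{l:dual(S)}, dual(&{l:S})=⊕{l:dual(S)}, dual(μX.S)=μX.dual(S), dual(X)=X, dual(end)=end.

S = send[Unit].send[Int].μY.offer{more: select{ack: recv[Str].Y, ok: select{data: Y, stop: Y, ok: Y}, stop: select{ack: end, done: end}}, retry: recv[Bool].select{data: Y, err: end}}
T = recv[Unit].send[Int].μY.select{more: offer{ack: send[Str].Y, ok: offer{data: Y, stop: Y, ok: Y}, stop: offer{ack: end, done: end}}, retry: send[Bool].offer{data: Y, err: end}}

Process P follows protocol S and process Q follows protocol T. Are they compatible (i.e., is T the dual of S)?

NO

send[Unit] vs recv[Unit]  ok
  send[Int] vs send[Int]  ✗ same direction on both sides — not dual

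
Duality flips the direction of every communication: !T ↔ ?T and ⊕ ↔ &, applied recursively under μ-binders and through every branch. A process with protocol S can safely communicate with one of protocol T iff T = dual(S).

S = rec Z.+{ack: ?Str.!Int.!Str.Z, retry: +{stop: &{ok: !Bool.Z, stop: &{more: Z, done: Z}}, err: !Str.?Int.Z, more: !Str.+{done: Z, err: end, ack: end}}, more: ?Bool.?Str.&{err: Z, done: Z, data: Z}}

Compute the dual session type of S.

rec Z = rec Z  (rec unchanged)
  +{ack,retry,more} = &{ack,retry,more}  (⊕→&)
    case ack:
      ?Str = !Str
        !Int = ?Int
          !Str = ?Str
            dual(Z) = Z
    case retry:
      +{stop,err,more} = &{stop,err,more}  (⊕→&)
        case stop:
          &{ok,stop} = +{ok,stop}  (offer→select)
            case ok:
              !Bool = ?Bool
                dual(Z) = Z
            case stop:
              &{more,done} = +{more,done}  (offer→select)
                case more:
                  dual(Z) = Z
                case done:
                  dual(Z) = Z
        case err:
          !Str = ?Str
            ?Int = !Int
              dual(Z) = Z
        case more:
          !Str = ?Str
            +{done,err,ack} = &{done,err,ack}  (⊕→&)
              case done:
                dual(Z) = Z
              case err:
                dual(end) = end
              case ack:
                dual(end) = end
    case more:
      ?Bool = !Bool
        ?Str = !Str
          &{err,done,data} = +{err,done,data}  (offer→select)
            case err:
              dual(Z) = Z
            case done:
              dual(Z) = Z
            case data:
              dual(Z) = Z

rec Z.&{ack: !Str.?Int.?Str.Z, retry: &{stop: +{ok: ?Bool.Z, stop: +{more: Z, done: Z}}, err: ?Str.!Int.Z, more: ?Str.&{done: Z, err: end, ack: end}}, more: !Bool.!Str.+{err: Z, done: Z, data: Z}}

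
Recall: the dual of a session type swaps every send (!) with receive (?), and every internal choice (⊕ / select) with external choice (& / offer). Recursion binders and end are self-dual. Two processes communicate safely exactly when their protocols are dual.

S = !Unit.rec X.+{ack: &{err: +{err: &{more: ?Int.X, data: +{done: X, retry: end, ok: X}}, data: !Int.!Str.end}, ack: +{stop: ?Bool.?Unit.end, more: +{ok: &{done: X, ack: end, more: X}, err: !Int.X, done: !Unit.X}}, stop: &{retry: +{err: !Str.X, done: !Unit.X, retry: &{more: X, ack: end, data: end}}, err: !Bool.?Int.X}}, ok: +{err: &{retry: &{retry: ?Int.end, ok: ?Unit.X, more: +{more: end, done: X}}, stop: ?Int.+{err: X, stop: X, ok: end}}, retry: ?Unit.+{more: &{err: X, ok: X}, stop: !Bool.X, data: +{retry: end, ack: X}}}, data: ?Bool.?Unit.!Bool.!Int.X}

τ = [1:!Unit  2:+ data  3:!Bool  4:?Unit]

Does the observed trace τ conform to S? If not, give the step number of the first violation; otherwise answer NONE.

3

step 1: !Unit  ✓  state: rec X.…
step 2: + data  ✓  state: ?Bool.?Unit.!Bool.!Int.rec X.…
step 3: got !Bool, protocol expects ?Bool  ✗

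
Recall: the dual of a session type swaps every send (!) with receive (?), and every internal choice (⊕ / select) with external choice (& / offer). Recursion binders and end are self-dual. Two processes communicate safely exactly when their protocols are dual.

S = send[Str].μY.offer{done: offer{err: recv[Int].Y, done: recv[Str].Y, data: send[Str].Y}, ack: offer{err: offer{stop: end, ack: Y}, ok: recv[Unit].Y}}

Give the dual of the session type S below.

send[Str] = recv[Str]
  μY = μY  (μ self-dual)
    offer{done,ack} = select{done,ack}  (external→internal)
      case done:
        offer{err,done,data} = select{err,done,data}  (external→internal)
          case err:
            recv[Int] = send[Int]
              dual(Y) = Y
          case done:
            recv[Str] = send[Str]
              dual(Y) = Y
          case data:
            send[Str] = recv[Str]
              dual(Y) = Y
      case ack:
        offer{err,ok} = select{err,ok}  (external→internal)
          case err:
            offer{stop,ack} = select{stop,ack}  (external→internal)
              case stop:
                dual(end) = end
              case ack:
                dual(Y) = Y
          case ok:
            recv[Unit] = send[Unit]
              dual(Y) = Y

recv[Str].μY.select{done: select{err: send[Int].Y, done: send[Str].Y, data: recv[Str].Y}, ack: select{err: select{stop: end, ack: Y}, ok: send[Unit].Y}}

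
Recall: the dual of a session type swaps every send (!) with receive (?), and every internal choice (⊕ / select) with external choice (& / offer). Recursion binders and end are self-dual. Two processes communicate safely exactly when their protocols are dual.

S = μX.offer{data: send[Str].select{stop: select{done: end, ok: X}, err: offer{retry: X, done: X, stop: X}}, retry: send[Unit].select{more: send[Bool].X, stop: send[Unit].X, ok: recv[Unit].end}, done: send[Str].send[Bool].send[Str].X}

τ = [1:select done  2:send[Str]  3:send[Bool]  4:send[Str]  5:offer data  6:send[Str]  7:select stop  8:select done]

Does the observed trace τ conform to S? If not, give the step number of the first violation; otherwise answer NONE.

1

[1] got select done, protocol expects offer data or offer retry or offer done  ✗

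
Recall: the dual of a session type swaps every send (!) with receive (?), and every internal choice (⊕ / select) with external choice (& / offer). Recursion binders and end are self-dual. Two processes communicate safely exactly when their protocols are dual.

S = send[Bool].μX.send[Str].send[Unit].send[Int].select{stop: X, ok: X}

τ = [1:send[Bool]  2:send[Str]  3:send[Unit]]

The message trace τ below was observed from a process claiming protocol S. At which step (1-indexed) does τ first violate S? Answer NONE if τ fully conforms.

NONE

[1] send[Bool]  ✓  residual = μX.…
[2] send[Str]  ✓  residual = send[Unit].send[Int].select{stop: μX.…, ok: μX.…}
[3] send[Unit]  ✓  residual = send[Int].select{stop: μX.…, ok: μX.…}
trace exhausted — no violation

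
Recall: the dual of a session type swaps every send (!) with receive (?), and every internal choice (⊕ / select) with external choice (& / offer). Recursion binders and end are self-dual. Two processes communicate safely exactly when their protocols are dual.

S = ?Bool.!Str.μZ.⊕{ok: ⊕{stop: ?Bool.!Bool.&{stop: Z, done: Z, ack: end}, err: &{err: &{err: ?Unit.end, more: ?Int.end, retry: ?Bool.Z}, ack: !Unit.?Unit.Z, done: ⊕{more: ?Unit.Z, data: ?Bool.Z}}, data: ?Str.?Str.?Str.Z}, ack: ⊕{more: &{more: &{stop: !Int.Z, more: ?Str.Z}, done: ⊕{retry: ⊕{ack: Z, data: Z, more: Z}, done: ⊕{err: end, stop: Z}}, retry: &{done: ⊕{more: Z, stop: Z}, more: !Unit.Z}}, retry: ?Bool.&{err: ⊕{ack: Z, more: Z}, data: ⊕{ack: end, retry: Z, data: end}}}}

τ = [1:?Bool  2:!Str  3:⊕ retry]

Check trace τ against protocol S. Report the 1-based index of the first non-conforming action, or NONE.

step 1: ?Bool  ok  now at !Str.μZ.…
step 2: !Str  ok  now at μZ.…
step 3: got ⊕ retry, protocol expects ⊕ ok or ⊕ ack  ✗

3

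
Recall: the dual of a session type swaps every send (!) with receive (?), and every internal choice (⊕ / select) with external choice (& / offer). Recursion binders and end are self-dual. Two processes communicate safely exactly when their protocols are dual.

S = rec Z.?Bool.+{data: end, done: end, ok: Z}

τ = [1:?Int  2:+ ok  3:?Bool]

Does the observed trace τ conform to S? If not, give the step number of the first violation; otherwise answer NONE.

[1] got ?Int, protocol expects ?Bool  ✗

1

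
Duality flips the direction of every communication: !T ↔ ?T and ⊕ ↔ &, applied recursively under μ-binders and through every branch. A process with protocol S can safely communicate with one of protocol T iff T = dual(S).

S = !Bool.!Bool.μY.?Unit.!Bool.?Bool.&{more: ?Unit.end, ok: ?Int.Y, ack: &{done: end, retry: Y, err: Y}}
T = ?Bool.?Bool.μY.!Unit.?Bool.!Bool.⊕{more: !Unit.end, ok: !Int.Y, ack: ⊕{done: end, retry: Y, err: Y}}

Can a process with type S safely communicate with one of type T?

YES

!Bool ‖ ?Bool  match
  !Bool ‖ ?Bool  match
    μY ‖ μY  match (binder kept)
      ?Unit ‖ !Unit  match
        !Bool ‖ ?Bool  match
          ?Bool ‖ !Bool  match
            &{more,ok,ack} ‖ ⊕{more,ok,ack}  match same labels
              case more:
                ?Unit ‖ !Unit  match
                  end ‖ end  match
              case ok:
                ?Int ‖ !Int  match
                  Y ‖ Y  match
              case ack:
                &{done,retry,err} ‖ ⊕{done,retry,err}  match same labels
                  case done:
                    end ‖ end  match
                  case retry:
                    Y ‖ Y  match
                  case err:
                    Y ‖ Y  match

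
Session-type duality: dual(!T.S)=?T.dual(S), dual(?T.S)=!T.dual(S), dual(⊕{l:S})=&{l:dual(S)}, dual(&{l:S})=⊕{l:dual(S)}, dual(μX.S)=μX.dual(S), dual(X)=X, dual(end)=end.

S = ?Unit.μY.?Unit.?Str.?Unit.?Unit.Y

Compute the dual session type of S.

?Unit → !Unit
  μY → μY  (rec unchanged)
    ?Unit → !Unit
      ?Str → !Str
        ?Unit → !Unit
          ?Unit → !Unit
            dual(Y) = Y

!Unit.μY.!Unit.!Str.!Unit.!Unit.Y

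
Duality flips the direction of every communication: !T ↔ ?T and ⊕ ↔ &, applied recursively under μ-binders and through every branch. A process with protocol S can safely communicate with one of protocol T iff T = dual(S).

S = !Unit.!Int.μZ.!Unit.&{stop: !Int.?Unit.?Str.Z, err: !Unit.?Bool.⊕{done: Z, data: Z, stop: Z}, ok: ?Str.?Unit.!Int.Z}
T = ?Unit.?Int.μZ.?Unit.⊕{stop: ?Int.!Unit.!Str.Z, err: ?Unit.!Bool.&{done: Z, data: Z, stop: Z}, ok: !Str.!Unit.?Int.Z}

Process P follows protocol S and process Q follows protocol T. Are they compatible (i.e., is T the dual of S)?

!Unit vs ?Unit  match
  !Int vs ?Int  match
    μZ vs μZ  match (μ self-dual)
      !Unit vs ?Unit  match
        &{stop,err,ok} vs ⊕{stop,err,ok}  match same labels
          case stop:
            !Int vs ?Int  match
              ?Unit vs !Unit  match
                ?Str vs !Str  match
                  Z vs Z  match
          case err:
            !Unit vs ?Unit  match
              ?Bool vs !Bool  match
                ⊕{done,data,stop} vs &{done,data,stop}  match same labels
                  case done:
                    Z vs Z  match
                  case data:
                    Z vs Z  match
                  case stop:
                    Z vs Z  match
          case ok:
            ?Str vs !Str  match
              ?Unit vs !Unit  match
                !Int vs ?Int  match
                  Z vs Z  match

YES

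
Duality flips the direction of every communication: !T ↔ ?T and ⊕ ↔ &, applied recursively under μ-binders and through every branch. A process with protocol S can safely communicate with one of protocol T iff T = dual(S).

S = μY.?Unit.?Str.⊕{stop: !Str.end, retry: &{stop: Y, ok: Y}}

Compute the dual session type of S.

μY → μY  (binder kept)
  ?Unit → !Unit
    ?Str → !Str
      ⊕{stop,retry} → &{stop,retry}  (⊕→&)
        case stop:
          !Str → ?Str
            end ↦ end
        case retry:
          &{stop,ok} → ⊕{stop,ok}  (&→⊕)
            case stop:
              Y ↦ Y
            case ok:
              Y ↦ Y

μY.!Unit.!Str.&{stop: ?Str.end, retry: ⊕{stop: Y, ok: Y}}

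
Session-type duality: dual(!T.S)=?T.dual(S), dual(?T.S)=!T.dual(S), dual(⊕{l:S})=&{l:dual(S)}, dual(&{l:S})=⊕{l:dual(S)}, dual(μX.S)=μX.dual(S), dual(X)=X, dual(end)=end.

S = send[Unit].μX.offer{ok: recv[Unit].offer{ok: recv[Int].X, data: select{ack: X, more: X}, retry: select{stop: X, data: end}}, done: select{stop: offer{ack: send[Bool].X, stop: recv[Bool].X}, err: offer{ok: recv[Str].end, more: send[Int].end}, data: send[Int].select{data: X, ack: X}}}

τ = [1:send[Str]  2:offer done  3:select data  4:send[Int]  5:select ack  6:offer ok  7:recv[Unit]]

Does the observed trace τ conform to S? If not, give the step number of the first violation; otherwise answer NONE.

step 1: got send[Str], protocol expects send[Unit]  ✗

1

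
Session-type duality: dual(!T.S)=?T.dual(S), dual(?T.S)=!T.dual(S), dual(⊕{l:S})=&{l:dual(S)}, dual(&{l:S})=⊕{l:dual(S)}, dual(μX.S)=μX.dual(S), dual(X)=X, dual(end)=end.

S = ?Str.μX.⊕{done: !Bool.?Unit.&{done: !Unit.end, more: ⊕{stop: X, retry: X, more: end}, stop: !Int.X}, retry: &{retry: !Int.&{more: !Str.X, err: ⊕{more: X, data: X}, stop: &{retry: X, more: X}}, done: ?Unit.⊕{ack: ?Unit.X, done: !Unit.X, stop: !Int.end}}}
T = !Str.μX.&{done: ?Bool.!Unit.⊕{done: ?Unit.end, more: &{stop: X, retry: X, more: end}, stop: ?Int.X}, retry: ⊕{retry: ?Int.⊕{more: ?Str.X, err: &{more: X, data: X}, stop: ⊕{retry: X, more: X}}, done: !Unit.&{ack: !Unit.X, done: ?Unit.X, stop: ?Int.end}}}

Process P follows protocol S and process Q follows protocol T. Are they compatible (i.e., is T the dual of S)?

?Str | !Str  ✓
  μX | μX  ✓ (μ self-dual)
    ⊕{done,retry} | &{done,retry}  ✓ same labels
      case done:
        !Bool | ?Bool  ✓
          ?Unit | !Unit  ✓
            &{done,more,stop} | ⊕{done,more,stop}  ✓ same labels
              case done:
                !Unit | ?Unit  ✓
                  end | end  ✓
              case more:
                ⊕{stop,retry,more} | &{stop,retry,more}  ✓ same labels
                  case stop:
                    X | X  ✓
                  case retry:
                    X | X  ✓
                  case more:
                    end | end  ✓
              case stop:
                !Int | ?Int  ✓
                  X | X  ✓
      case retry:
        &{retry,done} | ⊕{retry,done}  ✓ same labels
          case retry:
            !Int | ?Int  ✓
              &{more,err,stop} | ⊕{more,err,stop}  ✓ same labels
                case more:
                  !Str | ?Str  ✓
                    X | X  ✓
                case err:
                  ⊕{more,data} | &{more,data}  ✓ same labels
                    case more:
                      X | X  ✓
                    case data:
                      X | X  ✓
                case stop:
                  &{retry,more} | ⊕{retry,more}  ✓ same labels
                    case retry:
                      X | X  ✓
                    case more:
                      X | X  ✓
          case done:
            ?Unit | !Unit  ✓
              ⊕{ack,done,stop} | &{ack,done,stop}  ✓ same labels
                case ack:
                  ?Unit | !Unit  ✓
                    X | X  ✓
                case done:
                  !Unit | ?Unit  ✓
                    X | X  ✓
                case stop:
                  !Int | ?Int  ✓
                    end | end  ✓

YES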